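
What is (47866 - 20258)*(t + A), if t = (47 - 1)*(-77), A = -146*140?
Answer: -662095056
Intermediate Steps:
A = -20440
t = -3542 (t = 46*(-77) = -3542)
(47866 - 20258)*(t + A) = (47866 - 20258)*(-3542 - 20440) = 27608*(-23982) = -662095056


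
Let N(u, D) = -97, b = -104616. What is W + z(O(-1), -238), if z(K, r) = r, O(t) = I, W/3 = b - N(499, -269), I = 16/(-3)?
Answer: -313795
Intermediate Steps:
I = -16/3 (I = 16*(-⅓) = -16/3 ≈ -5.3333)
W = -313557 (W = 3*(-104616 - 1*(-97)) = 3*(-104616 + 97) = 3*(-104519) = -313557)
O(t) = -16/3
W + z(O(-1), -238) = -313557 - 238 = -313795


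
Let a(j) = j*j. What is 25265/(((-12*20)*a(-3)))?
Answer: -5053/432 ≈ -11.697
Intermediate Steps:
a(j) = j**2
25265/(((-12*20)*a(-3))) = 25265/((-12*20*(-3)**2)) = 25265/((-240*9)) = 25265/(-2160) = 25265*(-1/2160) = -5053/432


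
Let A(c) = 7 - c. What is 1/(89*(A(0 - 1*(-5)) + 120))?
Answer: 1/10858 ≈ 9.2098e-5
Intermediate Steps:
1/(89*(A(0 - 1*(-5)) + 120)) = 1/(89*((7 - (0 - 1*(-5))) + 120)) = 1/(89*((7 - (0 + 5)) + 120)) = 1/(89*((7 - 1*5) + 120)) = 1/(89*((7 - 5) + 120)) = 1/(89*(2 + 120)) = 1/(89*122) = 1/10858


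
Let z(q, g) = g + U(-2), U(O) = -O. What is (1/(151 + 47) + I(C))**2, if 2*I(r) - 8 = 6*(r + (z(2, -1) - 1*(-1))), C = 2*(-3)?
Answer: 2505889/39204 ≈ 63.919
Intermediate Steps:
z(q, g) = 2 + g (z(q, g) = g - 1*(-2) = g + 2 = 2 + g)
C = -6
I(r) = 10 + 3*r (I(r) = 4 + (6*(r + ((2 - 1) - 1*(-1))))/2 = 4 + (6*(r + (1 + 1)))/2 = 4 + (6*(r + 2))/2 = 4 + (6*(2 + r))/2 = 4 + (12 + 6*r)/2 = 4 + (6 + 3*r) = 10 + 3*r)
(1/(151 + 47) + I(C))**2 = (1/(151 + 47) + (10 + 3*(-6)))**2 = (1/198 + (10 - 18))**2 = (1/198 - 8)**2 = (-1583/198)**2 = 2505889/39204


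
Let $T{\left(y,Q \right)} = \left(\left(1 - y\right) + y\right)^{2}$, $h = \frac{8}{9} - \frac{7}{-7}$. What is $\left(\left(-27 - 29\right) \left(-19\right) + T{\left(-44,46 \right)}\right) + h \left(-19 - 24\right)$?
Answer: $\frac{8854}{9} \approx 983.78$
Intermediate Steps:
$h = \frac{17}{9}$ ($h = 8 \cdot \frac{1}{9} - -1 = \frac{8}{9} + 1 = \frac{17}{9} \approx 1.8889$)
$T{\left(y,Q \right)} = 1$ ($T{\left(y,Q \right)} = 1^{2} = 1$)
$\left(\left(-27 - 29\right) \left(-19\right) + T{\left(-44,46 \right)}\right) + h \left(-19 - 24\right) = \left(\left(-27 - 29\right) \left(-19\right) + 1\right) + \frac{17 \left(-19 - 24\right)}{9} = \left(\left(-56\right) \left(-19\right) + 1\right) + \frac{17}{9} \left(-43\right) = \left(1064 + 1\right) - \frac{731}{9} = 1065 - \frac{731}{9} = \frac{8854}{9}$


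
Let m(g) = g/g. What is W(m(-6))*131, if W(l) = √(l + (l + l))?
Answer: 131*√3 ≈ 226.90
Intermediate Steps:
m(g) = 1
W(l) = √3*√l (W(l) = √(l + 2*l) = √(3*l) = √3*√l)
W(m(-6))*131 = (√3*√1)*131 = (√3*1)*131 = √3*131 = 131*√3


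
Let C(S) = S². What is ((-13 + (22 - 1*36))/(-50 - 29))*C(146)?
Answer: 575532/79 ≈ 7285.2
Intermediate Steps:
((-13 + (22 - 1*36))/(-50 - 29))*C(146) = ((-13 + (22 - 1*36))/(-50 - 29))*146² = ((-13 + (22 - 36))/(-79))*21316 = ((-13 - 14)*(-1/79))*21316 = -27*(-1/79)*21316 = (27/79)*21316 = 575532/79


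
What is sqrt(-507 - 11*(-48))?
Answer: sqrt(21) ≈ 4.5826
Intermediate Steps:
sqrt(-507 - 11*(-48)) = sqrt(-507 + 528) = sqrt(21)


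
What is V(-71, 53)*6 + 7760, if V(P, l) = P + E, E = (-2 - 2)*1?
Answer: 7310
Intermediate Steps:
E = -4 (E = -4*1 = -4)
V(P, l) = -4 + P (V(P, l) = P - 4 = -4 + P)
V(-71, 53)*6 + 7760 = (-4 - 71)*6 + 7760 = -75*6 + 7760 = -450 + 7760 = 7310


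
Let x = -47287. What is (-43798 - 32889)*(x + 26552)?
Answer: 1590104945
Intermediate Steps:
(-43798 - 32889)*(x + 26552) = (-43798 - 32889)*(-47287 + 26552) = -76687*(-20735) = 1590104945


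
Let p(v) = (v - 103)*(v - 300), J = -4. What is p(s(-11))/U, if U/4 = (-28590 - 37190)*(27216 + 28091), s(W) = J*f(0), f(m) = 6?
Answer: -10287/3638094460 ≈ -2.8276e-6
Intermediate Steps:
s(W) = -24 (s(W) = -4*6 = -24)
p(v) = (-300 + v)*(-103 + v) (p(v) = (-103 + v)*(-300 + v) = (-300 + v)*(-103 + v))
U = -14552377840 (U = 4*((-28590 - 37190)*(27216 + 28091)) = 4*(-65780*55307) = 4*(-3638094460) = -14552377840)
p(s(-11))/U = (30900 + (-24)² - 403*(-24))/(-14552377840) = (30900 + 576 + 9672)*(-1/14552377840) = 41148*(-1/14552377840) = -10287/3638094460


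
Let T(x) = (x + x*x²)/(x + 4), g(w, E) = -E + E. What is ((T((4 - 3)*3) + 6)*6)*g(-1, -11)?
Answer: 0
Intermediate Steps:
g(w, E) = 0
T(x) = (x + x³)/(4 + x)
((T((4 - 3)*3) + 6)*6)*g(-1, -11) = ((((4 - 3)*3 + ((4 - 3)*3)³)/(4 + (4 - 3)*3) + 6)*6)*0 = (((1*3 + (1*3)³)/(4 + 1*3) + 6)*6)*0 = (((3 + 3³)/(4 + 3) + 6)*6)*0 = (((3 + 27)/7 + 6)*6)*0 = (((⅐)*30 + 6)*6)*0 = ((30/7 + 6)*6)*0 = ((72/7)*6)*0 = (432/7)*0 = 0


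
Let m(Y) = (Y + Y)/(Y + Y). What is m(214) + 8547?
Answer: 8548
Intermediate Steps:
m(Y) = 1 (m(Y) = (2*Y)/((2*Y)) = (2*Y)*(1/(2*Y)) = 1)
m(214) + 8547 = 1 + 8547 = 8548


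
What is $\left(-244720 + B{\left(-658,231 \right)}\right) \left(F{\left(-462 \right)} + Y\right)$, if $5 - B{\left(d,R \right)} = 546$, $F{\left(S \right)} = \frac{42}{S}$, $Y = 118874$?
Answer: $- \frac{320706471993}{11} \approx -2.9155 \cdot 10^{10}$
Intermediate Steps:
$B{\left(d,R \right)} = -541$ ($B{\left(d,R \right)} = 5 - 546 = -541$)
$\left(-244720 + B{\left(-658,231 \right)}\right) \left(F{\left(-462 \right)} + Y\right) = \left(-244720 - 541\right) \left(\frac{42}{-462} + 118874\right) = - 245261 \left(42 \left(- \frac{1}{462}\right) + 118874\right) = - 245261 \left(- \frac{1}{11} + 118874\right) = \left(-245261\right) \frac{1307613}{11} = - \frac{320706471993}{11}$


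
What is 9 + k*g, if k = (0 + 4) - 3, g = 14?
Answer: 23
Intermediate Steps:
k = 1 (k = 4 - 3 = 1)
9 + k*g = 9 + 1*14 = 9 + 14 = 23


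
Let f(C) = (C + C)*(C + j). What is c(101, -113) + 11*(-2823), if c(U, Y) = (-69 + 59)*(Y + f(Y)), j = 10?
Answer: -262703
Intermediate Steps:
f(C) = 2*C*(10 + C) (f(C) = (C + C)*(C + 10) = (2*C)*(10 + C) = 2*C*(10 + C))
c(U, Y) = -10*Y - 20*Y*(10 + Y) (c(U, Y) = (-69 + 59)*(Y + 2*Y*(10 + Y)) = -10*(Y + 2*Y*(10 + Y)) = -10*Y - 20*Y*(10 + Y))
c(101, -113) + 11*(-2823) = 10*(-113)*(-21 - 2*(-113)) + 11*(-2823) = 10*(-113)*(-21 + 226) - 31053 = 10*(-113)*205 - 31053 = -231650 - 31053 = -262703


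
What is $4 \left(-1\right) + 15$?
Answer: $11$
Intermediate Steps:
$4 \left(-1\right) + 15 = -4 + 15 = 11$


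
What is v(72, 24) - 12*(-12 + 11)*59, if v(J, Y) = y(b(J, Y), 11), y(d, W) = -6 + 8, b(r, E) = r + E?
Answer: 710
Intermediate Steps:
b(r, E) = E + r
y(d, W) = 2
v(J, Y) = 2
v(72, 24) - 12*(-12 + 11)*59 = 2 - 12*(-12 + 11)*59 = 2 - 12*(-1)*59 = 2 + 12*59 = 2 + 708 = 710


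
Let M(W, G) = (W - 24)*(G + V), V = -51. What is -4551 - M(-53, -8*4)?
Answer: -10942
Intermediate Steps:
M(W, G) = (-51 + G)*(-24 + W) (M(W, G) = (W - 24)*(G - 51) = (-24 + W)*(-51 + G) = (-51 + G)*(-24 + W))
-4551 - M(-53, -8*4) = -4551 - (1224 - 51*(-53) - (-192)*4 - 8*4*(-53)) = -4551 - (1224 + 2703 - 24*(-32) - 32*(-53)) = -4551 - (1224 + 2703 + 768 + 1696) = -4551 - 1*6391 = -4551 - 6391 = -10942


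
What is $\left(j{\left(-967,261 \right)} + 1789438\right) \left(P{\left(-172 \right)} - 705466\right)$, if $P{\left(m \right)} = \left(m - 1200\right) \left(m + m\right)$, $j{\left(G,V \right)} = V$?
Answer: $-417891137102$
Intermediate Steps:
$P{\left(m \right)} = 2 m \left(-1200 + m\right)$ ($P{\left(m \right)} = \left(-1200 + m\right) 2 m = 2 m \left(-1200 + m\right)$)
$\left(j{\left(-967,261 \right)} + 1789438\right) \left(P{\left(-172 \right)} - 705466\right) = \left(261 + 1789438\right) \left(2 \left(-172\right) \left(-1200 - 172\right) - 705466\right) = 1789699 \left(2 \left(-172\right) \left(-1372\right) - 705466\right) = 1789699 \left(471968 - 705466\right) = 1789699 \left(-233498\right) = -417891137102$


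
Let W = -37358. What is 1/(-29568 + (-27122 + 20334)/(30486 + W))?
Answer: -1718/50796127 ≈ -3.3821e-5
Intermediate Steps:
1/(-29568 + (-27122 + 20334)/(30486 + W)) = 1/(-29568 + (-27122 + 20334)/(30486 - 37358)) = 1/(-29568 - 6788/(-6872)) = 1/(-29568 - 6788*(-1/6872)) = 1/(-29568 + 1697/1718) = 1/(-50796127/1718) = -1718/50796127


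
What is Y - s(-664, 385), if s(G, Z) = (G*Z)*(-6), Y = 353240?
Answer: -1180600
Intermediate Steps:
s(G, Z) = -6*G*Z
Y - s(-664, 385) = 353240 - (-6)*(-664)*385 = 353240 - 1*1533840 = 353240 - 1533840 = -1180600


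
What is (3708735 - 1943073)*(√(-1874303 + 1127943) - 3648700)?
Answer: -6442370939400 + 3531324*I*√186590 ≈ -6.4424e+12 + 1.5254e+9*I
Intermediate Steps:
(3708735 - 1943073)*(√(-1874303 + 1127943) - 3648700) = 1765662*(√(-746360) - 3648700) = 1765662*(2*I*√186590 - 3648700) = 1765662*(-3648700 + 2*I*√186590) = -6442370939400 + 3531324*I*√186590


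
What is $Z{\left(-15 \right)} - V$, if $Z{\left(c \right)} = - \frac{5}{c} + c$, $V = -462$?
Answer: $\frac{1342}{3} \approx 447.33$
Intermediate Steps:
$Z{\left(c \right)} = c - \frac{5}{c}$
$Z{\left(-15 \right)} - V = \left(-15 - \frac{5}{-15}\right) - -462 = \left(-15 - - \frac{1}{3}\right) + 462 = \left(-15 + \frac{1}{3}\right) + 462 = - \frac{44}{3} + 462 = \frac{1342}{3}$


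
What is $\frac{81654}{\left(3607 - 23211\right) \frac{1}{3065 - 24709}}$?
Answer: $\frac{441829794}{4901} \approx 90151.0$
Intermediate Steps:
$\frac{81654}{\left(3607 - 23211\right) \frac{1}{3065 - 24709}} = \frac{81654}{\left(-19604\right) \frac{1}{-21644}} = \frac{81654}{\left(-19604\right) \left(- \frac{1}{21644}\right)} = \frac{81654}{\frac{4901}{5411}} = 81654 \cdot \frac{5411}{4901} = \frac{441829794}{4901}$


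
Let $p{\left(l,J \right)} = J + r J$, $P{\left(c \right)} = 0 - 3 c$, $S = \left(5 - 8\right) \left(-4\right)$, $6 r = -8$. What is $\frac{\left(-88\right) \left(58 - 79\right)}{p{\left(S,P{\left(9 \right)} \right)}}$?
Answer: $\frac{616}{3} \approx 205.33$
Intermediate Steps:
$r = - \frac{4}{3}$ ($r = \frac{1}{6} \left(-8\right) = - \frac{4}{3} \approx -1.3333$)
$S = 12$ ($S = \left(-3\right) \left(-4\right) = 12$)
$P{\left(c \right)} = - 3 c$
$p{\left(l,J \right)} = - \frac{J}{3}$ ($p{\left(l,J \right)} = J - \frac{4 J}{3} = - \frac{J}{3}$)
$\frac{\left(-88\right) \left(58 - 79\right)}{p{\left(S,P{\left(9 \right)} \right)}} = \frac{\left(-88\right) \left(58 - 79\right)}{\left(- \frac{1}{3}\right) \left(\left(-3\right) 9\right)} = \frac{\left(-88\right) \left(-21\right)}{\left(- \frac{1}{3}\right) \left(-27\right)} = \frac{1848}{9} = 1848 \cdot \frac{1}{9} = \frac{616}{3}$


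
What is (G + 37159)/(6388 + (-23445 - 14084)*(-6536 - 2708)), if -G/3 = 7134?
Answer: 15757/346924464 ≈ 4.5419e-5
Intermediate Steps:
G = -21402 (G = -3*7134 = -21402)
(G + 37159)/(6388 + (-23445 - 14084)*(-6536 - 2708)) = (-21402 + 37159)/(6388 + (-23445 - 14084)*(-6536 - 2708)) = 15757/(6388 - 37529*(-9244)) = 15757/(6388 + 346918076) = 15757/346924464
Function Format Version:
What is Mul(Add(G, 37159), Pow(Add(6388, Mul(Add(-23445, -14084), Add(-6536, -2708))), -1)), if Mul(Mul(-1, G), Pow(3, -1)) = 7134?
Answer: Rational(15757, 346924464) ≈ 4.5419e-5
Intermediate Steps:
G = -21402 (G = Mul(-3, 7134) = -21402)
Mul(Add(G, 37159), Pow(Add(6388, Mul(Add(-23445, -14084), Add(-6536, -2708))), -1)) = Mul(Add(-21402, 37159), Pow(Add(6388, Mul(Add(-23445, -14084), Add(-6536, -2708))), -1)) = Mul(15757, Pow(Add(6388, Mul(-37529, -9244)), -1)) = Mul(15757, Pow(Add(6388, 346918076), -1)) = Mul(15757, Pow(346924464, -1)) = Mul(15757, Rational(1, 346924464)) = Rational(15757, 346924464)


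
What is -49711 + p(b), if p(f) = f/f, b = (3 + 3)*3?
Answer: -49710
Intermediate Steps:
b = 18 (b = 6*3 = 18)
p(f) = 1
-49711 + p(b) = -49711 + 1 = -49710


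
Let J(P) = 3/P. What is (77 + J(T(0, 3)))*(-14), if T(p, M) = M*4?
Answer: -2163/2 ≈ -1081.5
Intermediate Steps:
T(p, M) = 4*M
(77 + J(T(0, 3)))*(-14) = (77 + 3/((4*3)))*(-14) = (77 + 3/12)*(-14) = (77 + 3*(1/12))*(-14) = (77 + ¼)*(-14) = (309/4)*(-14) = -2163/2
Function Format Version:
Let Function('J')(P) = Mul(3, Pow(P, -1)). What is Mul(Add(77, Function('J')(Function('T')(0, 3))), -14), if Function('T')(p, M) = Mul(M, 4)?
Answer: Rational(-2163, 2) ≈ -1081.5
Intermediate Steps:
Function('T')(p, M) = Mul(4, M)
Mul(Add(77, Function('J')(Function('T')(0, 3))), -14) = Mul(Add(77, Mul(3, Pow(Mul(4, 3), -1))), -14) = Mul(Add(77, Mul(3, Pow(12, -1))), -14) = Mul(Add(77, Mul(3, Rational(1, 12))), -14) = Mul(Add(77, Rational(1, 4)), -14) = Mul(Rational(309, 4), -14) = Rational(-2163, 2)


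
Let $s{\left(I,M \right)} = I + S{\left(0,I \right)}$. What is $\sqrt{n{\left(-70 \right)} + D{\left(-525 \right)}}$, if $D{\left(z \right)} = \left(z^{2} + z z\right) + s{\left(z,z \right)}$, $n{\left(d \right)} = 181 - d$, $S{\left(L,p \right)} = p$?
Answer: $\sqrt{550451} \approx 741.92$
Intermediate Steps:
$s{\left(I,M \right)} = 2 I$ ($s{\left(I,M \right)} = I + I = 2 I$)
$D{\left(z \right)} = 2 z + 2 z^{2}$ ($D{\left(z \right)} = \left(z^{2} + z z\right) + 2 z = \left(z^{2} + z^{2}\right) + 2 z = 2 z^{2} + 2 z = 2 z + 2 z^{2}$)
$\sqrt{n{\left(-70 \right)} + D{\left(-525 \right)}} = \sqrt{\left(181 - -70\right) + 2 \left(-525\right) \left(1 - 525\right)} = \sqrt{\left(181 + 70\right) + 2 \left(-525\right) \left(-524\right)} = \sqrt{251 + 550200} = \sqrt{550451}$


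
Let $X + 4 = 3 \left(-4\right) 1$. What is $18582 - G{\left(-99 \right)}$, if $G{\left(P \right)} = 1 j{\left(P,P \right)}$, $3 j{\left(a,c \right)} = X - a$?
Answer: $\frac{55663}{3} \approx 18554.0$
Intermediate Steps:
$X = -16$ ($X = -4 + 3 \left(-4\right) 1 = -4 - 12 = -16$)
$j{\left(a,c \right)} = - \frac{16}{3} - \frac{a}{3}$ ($j{\left(a,c \right)} = \frac{-16 - a}{3} = - \frac{16}{3} - \frac{a}{3}$)
$G{\left(P \right)} = - \frac{16}{3} - \frac{P}{3}$ ($G{\left(P \right)} = 1 \left(- \frac{16}{3} - \frac{P}{3}\right) = - \frac{16}{3} - \frac{P}{3}$)
$18582 - G{\left(-99 \right)} = 18582 - \left(- \frac{16}{3} - -33\right) = 18582 - \left(- \frac{16}{3} + 33\right) = 18582 - \frac{83}{3} = \frac{55663}{3}$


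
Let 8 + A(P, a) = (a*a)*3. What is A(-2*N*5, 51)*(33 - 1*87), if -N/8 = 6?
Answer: -420930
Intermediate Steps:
N = -48 (N = -8*6 = -48)
A(P, a) = -8 + 3*a² (A(P, a) = -8 + (a*a)*3 = -8 + a²*3 = -8 + 3*a²)
A(-2*N*5, 51)*(33 - 1*87) = (-8 + 3*51²)*(33 - 1*87) = (-8 + 3*2601)*(33 - 87) = (-8 + 7803)*(-54) = 7795*(-54) = -420930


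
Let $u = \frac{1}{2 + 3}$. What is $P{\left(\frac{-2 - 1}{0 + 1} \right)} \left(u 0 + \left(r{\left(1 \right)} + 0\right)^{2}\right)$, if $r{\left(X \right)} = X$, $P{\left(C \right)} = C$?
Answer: $-3$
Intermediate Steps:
$u = \frac{1}{5} \approx 0.2$
$P{\left(\frac{-2 - 1}{0 + 1} \right)} \left(u 0 + \left(r{\left(1 \right)} + 0\right)^{2}\right) = \frac{-2 - 1}{0 + 1} \left(\frac{1}{5} \cdot 0 + \left(1 + 0\right)^{2}\right) = - \frac{3}{1} \left(0 + 1^{2}\right) = \left(-3\right) 1 \left(0 + 1\right) = \left(-3\right) 1 = -3$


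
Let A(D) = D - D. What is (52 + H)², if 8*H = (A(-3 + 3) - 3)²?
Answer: 180625/64 ≈ 2822.3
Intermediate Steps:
A(D) = 0
H = 9/8 (H = (0 - 3)²/8 = (⅛)*(-3)² = (⅛)*9 = 9/8 ≈ 1.1250)
(52 + H)² = (52 + 9/8)² = (425/8)² = 180625/64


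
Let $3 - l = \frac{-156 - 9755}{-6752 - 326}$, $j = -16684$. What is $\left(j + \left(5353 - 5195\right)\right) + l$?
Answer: $- \frac{116959705}{7078} \approx -16524.0$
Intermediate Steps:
$l = \frac{11323}{7078}$ ($l = 3 - \frac{-156 - 9755}{-6752 - 326} = 3 - - \frac{9911}{-7078} = 3 - \left(-9911\right) \left(- \frac{1}{7078}\right) = 3 - \frac{9911}{7078} = \frac{11323}{7078} \approx 1.5997$)
$\left(j + \left(5353 - 5195\right)\right) + l = \left(-16684 + \left(5353 - 5195\right)\right) + \frac{11323}{7078} = \left(-16684 + 158\right) + \frac{11323}{7078} = -16526 + \frac{11323}{7078} = - \frac{116959705}{7078}$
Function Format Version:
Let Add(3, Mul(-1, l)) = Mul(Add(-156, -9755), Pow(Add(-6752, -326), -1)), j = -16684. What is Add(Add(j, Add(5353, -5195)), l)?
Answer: Rational(-116959705, 7078) ≈ -16524.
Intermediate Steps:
l = Rational(11323, 7078) (l = Add(3, Mul(-1, Mul(Add(-156, -9755), Pow(Add(-6752, -326), -1)))) = Add(3, Mul(-1, Mul(-9911, Pow(-7078, -1)))) = Add(3, Mul(-1, Mul(-9911, Rational(-1, 7078)))) = Add(3, Mul(-1, Rational(9911, 7078))) = Add(3, Rational(-9911, 7078)) = Rational(11323, 7078) ≈ 1.5997)
Add(Add(j, Add(5353, -5195)), l) = Add(Add(-16684, Add(5353, -5195)), Rational(11323, 7078)) = Add(Add(-16684, 158), Rational(11323, 7078)) = Add(-16526, Rational(11323, 7078)) = Rational(-116959705, 7078)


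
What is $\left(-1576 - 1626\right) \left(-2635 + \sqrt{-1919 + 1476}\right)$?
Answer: $8437270 - 3202 i \sqrt{443} \approx 8.4373 \cdot 10^{6} - 67394.0 i$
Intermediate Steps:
$\left(-1576 - 1626\right) \left(-2635 + \sqrt{-1919 + 1476}\right) = - 3202 \left(-2635 + \sqrt{-443}\right) = - 3202 \left(-2635 + i \sqrt{443}\right) = 8437270 - 3202 i \sqrt{443}$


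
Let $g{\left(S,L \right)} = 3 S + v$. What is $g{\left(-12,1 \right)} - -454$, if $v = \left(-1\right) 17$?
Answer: $401$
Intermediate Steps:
$v = -17$
$g{\left(S,L \right)} = -17 + 3 S$ ($g{\left(S,L \right)} = 3 S - 17 = -17 + 3 S$)
$g{\left(-12,1 \right)} - -454 = \left(-17 + 3 \left(-12\right)\right) - -454 = \left(-17 - 36\right) + 454 = -53 + 454 = 401$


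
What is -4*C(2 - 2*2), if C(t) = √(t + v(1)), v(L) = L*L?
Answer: -4*I ≈ -4.0*I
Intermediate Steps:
v(L) = L²
C(t) = √(1 + t) (C(t) = √(t + 1²) = √(t + 1) = √(1 + t))
-4*C(2 - 2*2) = -4*√(1 + (2 - 2*2)) = -4*√(1 + (2 - 4)) = -4*√(1 - 2) = -4*I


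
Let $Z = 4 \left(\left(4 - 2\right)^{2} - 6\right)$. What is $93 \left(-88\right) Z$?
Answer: $65472$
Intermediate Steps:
$Z = -8$ ($Z = 4 \left(2^{2} - 6\right) = 4 \left(4 - 6\right) = 4 \left(-2\right) = -8$)
$93 \left(-88\right) Z = 93 \left(-88\right) \left(-8\right) = \left(-8184\right) \left(-8\right) = 65472$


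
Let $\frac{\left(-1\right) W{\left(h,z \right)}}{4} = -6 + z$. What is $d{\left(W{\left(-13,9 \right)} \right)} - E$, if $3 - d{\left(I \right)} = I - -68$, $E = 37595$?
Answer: $-37648$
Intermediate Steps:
$W{\left(h,z \right)} = 24 - 4 z$ ($W{\left(h,z \right)} = - 4 \left(-6 + z\right) = 24 - 4 z$)
$d{\left(I \right)} = -65 - I$ ($d{\left(I \right)} = 3 - \left(I - -68\right) = 3 - \left(I + 68\right) = 3 - \left(68 + I\right) = -65 - I$)
$d{\left(W{\left(-13,9 \right)} \right)} - E = \left(-65 - \left(24 - 36\right)\right) - 37595 = \left(-65 - -12\right) - 37595 = \left(-65 + 12\right) - 37595 = -53 - 37595 = -37648$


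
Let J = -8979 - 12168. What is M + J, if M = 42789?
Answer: 21642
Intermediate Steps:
J = -21147
M + J = 42789 - 21147 = 21642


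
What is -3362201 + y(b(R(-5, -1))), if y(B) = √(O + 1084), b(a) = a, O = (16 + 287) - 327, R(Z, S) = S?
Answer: -3362201 + 2*√265 ≈ -3.3622e+6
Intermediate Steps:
O = -24 (O = 303 - 327 = -24)
y(B) = 2*√265 (y(B) = √(-24 + 1084) = √1060 = 2*√265)
-3362201 + y(b(R(-5, -1))) = -3362201 + 2*√265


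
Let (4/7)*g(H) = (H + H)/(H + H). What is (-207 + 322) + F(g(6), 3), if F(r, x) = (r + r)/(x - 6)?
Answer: 683/6 ≈ 113.83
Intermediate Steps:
g(H) = 7/4 (g(H) = 7*((H + H)/(H + H))/4 = 7*((2*H)/((2*H)))/4 = 7*((2*H)*(1/(2*H)))/4 = (7/4)*1 = 7/4)
F(r, x) = 2*r/(-6 + x) (F(r, x) = (2*r)/(-6 + x) = 2*r/(-6 + x))
(-207 + 322) + F(g(6), 3) = (-207 + 322) + 2*(7/4)/(-6 + 3) = 115 + 2*(7/4)/(-3) = 115 + 2*(7/4)*(-1/3) = 115 - 7/6 = 683/6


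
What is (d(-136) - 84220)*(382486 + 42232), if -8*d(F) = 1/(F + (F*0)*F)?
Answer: -19458743765881/544 ≈ -3.5770e+10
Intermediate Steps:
d(F) = -1/(8*F) (d(F) = -1/(8*(F + (F*0)*F)) = -1/(8*(F + 0*F)) = -1/(8*(F + 0)) = -1/(8*F))
(d(-136) - 84220)*(382486 + 42232) = (-1/8/(-136) - 84220)*(382486 + 42232) = (-1/8*(-1/136) - 84220)*424718 = (1/1088 - 84220)*424718 = -91631359/1088*424718 = -19458743765881/544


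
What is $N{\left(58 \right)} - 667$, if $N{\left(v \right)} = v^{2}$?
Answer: $2697$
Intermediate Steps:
$N{\left(58 \right)} - 667 = 58^{2} - 667 = 3364 - 667 = 2697$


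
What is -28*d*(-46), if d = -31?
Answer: -39928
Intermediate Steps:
-28*d*(-46) = -28*(-31)*(-46) = 868*(-46) = -39928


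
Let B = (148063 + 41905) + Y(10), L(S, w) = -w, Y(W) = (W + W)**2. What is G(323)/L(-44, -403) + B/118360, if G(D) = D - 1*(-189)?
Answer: 17164828/5962385 ≈ 2.8789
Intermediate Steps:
Y(W) = 4*W**2 (Y(W) = (2*W)**2 = 4*W**2)
G(D) = 189 + D (G(D) = D + 189 = 189 + D)
B = 190368 (B = (148063 + 41905) + 4*10**2 = 189968 + 4*100 = 189968 + 400 = 190368)
G(323)/L(-44, -403) + B/118360 = (189 + 323)/((-1*(-403))) + 190368/118360 = 512/403 + 190368*(1/118360) = 512*(1/403) + 23796/14795 = 512/403 + 23796/14795 = 17164828/5962385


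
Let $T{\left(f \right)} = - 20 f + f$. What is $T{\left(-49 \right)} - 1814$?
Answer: $-883$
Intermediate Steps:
$T{\left(f \right)} = - 19 f$
$T{\left(-49 \right)} - 1814 = \left(-19\right) \left(-49\right) - 1814 = 931 - 1814 = -883$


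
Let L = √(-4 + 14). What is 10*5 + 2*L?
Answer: 50 + 2*√10 ≈ 56.325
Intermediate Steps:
L = √10 ≈ 3.1623
10*5 + 2*L = 10*5 + 2*√10 = 50 + 2*√10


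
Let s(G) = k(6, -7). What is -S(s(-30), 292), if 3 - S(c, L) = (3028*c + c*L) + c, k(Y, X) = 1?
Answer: 3318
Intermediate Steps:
s(G) = 1
S(c, L) = 3 - 3029*c - L*c (S(c, L) = 3 - ((3028*c + c*L) + c) = 3 - ((3028*c + L*c) + c) = 3 - (3029*c + L*c) = 3 + (-3029*c - L*c) = 3 - 3029*c - L*c)
-S(s(-30), 292) = -(3 - 3029*1 - 1*292*1) = -(3 - 3029 - 292) = -1*(-3318) = 3318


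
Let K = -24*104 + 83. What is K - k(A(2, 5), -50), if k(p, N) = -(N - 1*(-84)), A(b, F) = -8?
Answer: -2379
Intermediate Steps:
k(p, N) = -84 - N (k(p, N) = -(N + 84) = -(84 + N) = -84 - N)
K = -2413 (K = -2496 + 83 = -2413)
K - k(A(2, 5), -50) = -2413 - (-84 - 1*(-50)) = -2413 - (-84 + 50) = -2413 - 1*(-34) = -2413 + 34 = -2379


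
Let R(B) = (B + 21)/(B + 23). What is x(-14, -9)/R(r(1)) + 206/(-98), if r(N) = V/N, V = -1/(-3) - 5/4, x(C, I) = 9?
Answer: 92042/11809 ≈ 7.7942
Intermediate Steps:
V = -11/12 (V = -1*(-1/3) - 5*1/4 = 1/3 - 5/4 = -11/12 ≈ -0.91667)
r(N) = -11/(12*N)
R(B) = (21 + B)/(23 + B)
x(-14, -9)/R(r(1)) + 206/(-98) = 9/(((21 - 11/12/1)/(23 - 11/12/1))) + 206/(-98) = 9/(((21 - 11/12*1)/(23 - 11/12*1))) + 206*(-1/98) = 9/(((21 - 11/12)/(23 - 11/12))) - 103/49 = 9/(((241/12)/(265/12))) - 103/49 = 9/(((12/265)*(241/12))) - 103/49 = 9/(241/265) - 103/49 = 9*(265/241) - 103/49 = 2385/241 - 103/49 = 92042/11809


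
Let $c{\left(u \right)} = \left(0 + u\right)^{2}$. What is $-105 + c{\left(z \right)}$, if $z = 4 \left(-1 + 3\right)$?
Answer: $-41$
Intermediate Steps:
$z = 8$ ($z = 4 \cdot 2 = 8$)
$c{\left(u \right)} = u^{2}$
$-105 + c{\left(z \right)} = -105 + 8^{2} = -105 + 64 = -41$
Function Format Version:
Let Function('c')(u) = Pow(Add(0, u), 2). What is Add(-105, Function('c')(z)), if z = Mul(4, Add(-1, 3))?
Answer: -41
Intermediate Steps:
z = 8 (z = Mul(4, 2) = 8)
Function('c')(u) = Pow(u, 2)
Add(-105, Function('c')(z)) = Add(-105, Pow(8, 2)) = Add(-105, 64) = -41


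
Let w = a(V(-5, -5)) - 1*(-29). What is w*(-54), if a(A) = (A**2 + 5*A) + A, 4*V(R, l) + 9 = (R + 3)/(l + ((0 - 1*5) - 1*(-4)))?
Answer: -2235/2 ≈ -1117.5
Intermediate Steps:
V(R, l) = -9/4 + (3 + R)/(4*(-1 + l)) (V(R, l) = -9/4 + ((R + 3)/(l + ((0 - 1*5) - 1*(-4))))/4 = -9/4 + ((3 + R)/(l + ((0 - 5) + 4)))/4 = -9/4 + ((3 + R)/(l + (-5 + 4)))/4 = -9/4 + ((3 + R)/(l - 1))/4 = -9/4 + ((3 + R)/(-1 + l))/4 = -9/4 + (3 + R)/(4*(-1 + l)))
a(A) = A**2 + 6*A
w = 745/36 (w = ((12 - 5 - 9*(-5))/(4*(-1 - 5)))*(6 + (12 - 5 - 9*(-5))/(4*(-1 - 5))) - 1*(-29) = ((1/4)*(12 - 5 + 45)/(-6))*(6 + (1/4)*(12 - 5 + 45)/(-6)) + 29 = ((1/4)*(-1/6)*52)*(6 + (1/4)*(-1/6)*52) + 29 = -13*(6 - 13/6)/6 + 29 = -13/6*23/6 + 29 = -299/36 + 29 = 745/36 ≈ 20.694)
w*(-54) = (745/36)*(-54) = -2235/2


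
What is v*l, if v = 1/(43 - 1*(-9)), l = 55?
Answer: 55/52 ≈ 1.0577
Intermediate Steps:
v = 1/52 (v = 1/(43 + 9) = 1/52 ≈ 0.019231)
v*l = (1/52)*55 = 55/52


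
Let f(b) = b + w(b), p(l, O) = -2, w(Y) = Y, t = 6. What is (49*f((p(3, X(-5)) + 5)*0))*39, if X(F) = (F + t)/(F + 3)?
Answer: 0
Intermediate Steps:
X(F) = (6 + F)/(3 + F) (X(F) = (F + 6)/(F + 3) = (6 + F)/(3 + F))
f(b) = 2*b (f(b) = b + b = 2*b)
(49*f((p(3, X(-5)) + 5)*0))*39 = (49*(2*((-2 + 5)*0)))*39 = (49*(2*(3*0)))*39 = (49*(2*0))*39 = (49*0)*39 = 0*39 = 0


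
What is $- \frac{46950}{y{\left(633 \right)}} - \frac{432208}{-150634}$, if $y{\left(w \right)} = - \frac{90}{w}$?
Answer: $\frac{24871019259}{75317} \approx 3.3022 \cdot 10^{5}$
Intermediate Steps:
$- \frac{46950}{y{\left(633 \right)}} - \frac{432208}{-150634} = - \frac{46950}{\left(-90\right) \frac{1}{633}} - \frac{432208}{-150634} = - \frac{46950}{\left(-90\right) \frac{1}{633}} - - \frac{216104}{75317} = - \frac{46950}{- \frac{30}{211}} + \frac{216104}{75317} = \left(-46950\right) \left(- \frac{211}{30}\right) + \frac{216104}{75317} = 330215 + \frac{216104}{75317} = \frac{24871019259}{75317}$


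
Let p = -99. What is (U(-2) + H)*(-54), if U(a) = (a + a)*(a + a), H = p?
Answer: 4482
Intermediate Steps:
H = -99
U(a) = 4*a² (U(a) = (2*a)*(2*a) = 4*a²)
(U(-2) + H)*(-54) = (4*(-2)² - 99)*(-54) = (4*4 - 99)*(-54) = (16 - 99)*(-54) = -83*(-54) = 4482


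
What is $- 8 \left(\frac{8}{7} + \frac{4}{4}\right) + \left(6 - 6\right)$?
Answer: $- \frac{120}{7} \approx -17.143$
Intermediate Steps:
$- 8 \left(\frac{8}{7} + \frac{4}{4}\right) + \left(6 - 6\right) = - 8 \left(8 \cdot \frac{1}{7} + 4 \cdot \frac{1}{4}\right) + \left(6 - 6\right) = - 8 \left(\frac{8}{7} + 1\right) + 0 = \left(-8\right) \frac{15}{7} + 0 = - \frac{120}{7} + 0 = - \frac{120}{7}$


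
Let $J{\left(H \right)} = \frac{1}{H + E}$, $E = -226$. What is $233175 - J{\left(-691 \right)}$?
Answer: $\frac{213821476}{917} \approx 2.3318 \cdot 10^{5}$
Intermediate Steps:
$J{\left(H \right)} = \frac{1}{-226 + H}$ ($J{\left(H \right)} = \frac{1}{H - 226} = \frac{1}{-226 + H}$)
$233175 - J{\left(-691 \right)} = 233175 - \frac{1}{-226 - 691} = 233175 - \frac{1}{-917} = 233175 - - \frac{1}{917} = 233175 + \frac{1}{917} = \frac{213821476}{917}$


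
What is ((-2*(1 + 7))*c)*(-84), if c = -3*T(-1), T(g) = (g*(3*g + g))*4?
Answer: -64512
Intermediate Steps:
T(g) = 16*g**2 (T(g) = (g*(4*g))*4 = (4*g**2)*4 = 16*g**2)
c = -48 (c = -48*(-1)**2 = -48 ≈ -48.000)
((-2*(1 + 7))*c)*(-84) = (-2*(1 + 7)*(-48))*(-84) = (-2*8*(-48))*(-84) = -16*(-48)*(-84) = 768*(-84) = -64512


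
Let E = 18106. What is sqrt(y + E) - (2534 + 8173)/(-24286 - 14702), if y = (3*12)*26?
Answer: 3569/12996 + sqrt(19042) ≈ 138.27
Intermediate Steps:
y = 936 (y = 36*26 = 936)
sqrt(y + E) - (2534 + 8173)/(-24286 - 14702) = sqrt(936 + 18106) - (2534 + 8173)/(-24286 - 14702) = sqrt(19042) - 10707/(-38988) = sqrt(19042) - 10707*(-1)/38988 = sqrt(19042) - 1*(-3569/12996) = sqrt(19042) + 3569/12996 = 3569/12996 + sqrt(19042)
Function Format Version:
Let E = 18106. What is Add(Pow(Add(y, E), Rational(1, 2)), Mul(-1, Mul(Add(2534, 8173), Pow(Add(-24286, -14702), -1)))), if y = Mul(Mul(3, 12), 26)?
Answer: Add(Rational(3569, 12996), Pow(19042, Rational(1, 2))) ≈ 138.27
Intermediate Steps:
y = 936 (y = Mul(36, 26) = 936)
Add(Pow(Add(y, E), Rational(1, 2)), Mul(-1, Mul(Add(2534, 8173), Pow(Add(-24286, -14702), -1)))) = Add(Pow(Add(936, 18106), Rational(1, 2)), Mul(-1, Mul(Add(2534, 8173), Pow(Add(-24286, -14702), -1)))) = Add(Pow(19042, Rational(1, 2)), Mul(-1, Mul(10707, Pow(-38988, -1)))) = Add(Pow(19042, Rational(1, 2)), Mul(-1, Mul(10707, Rational(-1, 38988)))) = Add(Pow(19042, Rational(1, 2)), Mul(-1, Rational(-3569, 12996))) = Add(Pow(19042, Rational(1, 2)), Rational(3569, 12996)) = Add(Rational(3569, 12996), Pow(19042, Rational(1, 2)))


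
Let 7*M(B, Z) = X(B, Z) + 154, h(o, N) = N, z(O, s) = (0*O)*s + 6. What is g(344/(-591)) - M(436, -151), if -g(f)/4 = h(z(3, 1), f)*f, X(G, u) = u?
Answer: -4361251/2444967 ≈ -1.7838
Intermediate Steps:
z(O, s) = 6 (z(O, s) = 0*s + 6 = 0 + 6 = 6)
M(B, Z) = 22 + Z/7 (M(B, Z) = (Z + 154)/7 = (154 + Z)/7 = 22 + Z/7)
g(f) = -4*f² (g(f) = -4*f*f = -4*f²)
g(344/(-591)) - M(436, -151) = -4*(344/(-591))² - (22 + (⅐)*(-151)) = -4*(344*(-1/591))² - (22 - 151/7) = -4*(-344/591)² - 1*3/7 = -4*118336/349281 - 3/7 = -473344/349281 - 3/7 = -4361251/2444967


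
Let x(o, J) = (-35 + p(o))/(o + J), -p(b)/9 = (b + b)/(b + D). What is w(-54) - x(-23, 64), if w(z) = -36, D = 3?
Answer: -14203/410 ≈ -34.641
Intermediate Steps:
p(b) = -18*b/(3 + b) (p(b) = -9*(b + b)/(b + 3) = -9*2*b/(3 + b) = -18*b/(3 + b))
x(o, J) = (-35 - 18*o/(3 + o))/(J + o) (x(o, J) = (-35 - 18*o/(3 + o))/(o + J) = (-35 - 18*o/(3 + o))/(J + o))
w(-54) - x(-23, 64) = -36 - (-105 - 53*(-23))/((3 - 23)*(64 - 23)) = -36 - (-105 + 1219)/((-20)*41) = -36 - (-1)*1114/(20*41) = -36 - 1*(-557/410) = -36 + 557/410 = -14203/410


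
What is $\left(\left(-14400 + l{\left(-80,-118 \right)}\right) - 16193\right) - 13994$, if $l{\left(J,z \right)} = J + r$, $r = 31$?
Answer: $-44636$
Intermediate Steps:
$l{\left(J,z \right)} = 31 + J$ ($l{\left(J,z \right)} = J + 31 = 31 + J$)
$\left(\left(-14400 + l{\left(-80,-118 \right)}\right) - 16193\right) - 13994 = \left(\left(-14400 + \left(31 - 80\right)\right) - 16193\right) - 13994 = \left(\left(-14400 - 49\right) - 16193\right) - 13994 = \left(-14449 - 16193\right) - 13994 = -30642 - 13994 = -44636$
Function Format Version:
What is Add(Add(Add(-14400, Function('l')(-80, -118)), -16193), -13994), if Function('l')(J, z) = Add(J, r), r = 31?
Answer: -44636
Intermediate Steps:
Function('l')(J, z) = Add(31, J) (Function('l')(J, z) = Add(J, 31) = Add(31, J))
Add(Add(Add(-14400, Function('l')(-80, -118)), -16193), -13994) = Add(Add(Add(-14400, Add(31, -80)), -16193), -13994) = Add(Add(Add(-14400, -49), -16193), -13994) = Add(Add(-14449, -16193), -13994) = Add(-30642, -13994) = -44636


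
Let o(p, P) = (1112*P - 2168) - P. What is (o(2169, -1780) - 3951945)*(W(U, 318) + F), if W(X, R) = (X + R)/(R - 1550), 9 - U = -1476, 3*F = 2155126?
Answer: -5249765450440113/1232 ≈ -4.2612e+12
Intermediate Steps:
F = 2155126/3 (F = (1/3)*2155126 = 2155126/3 ≈ 7.1838e+5)
U = 1485 (U = 9 - 1*(-1476) = 9 + 1476 = 1485)
W(X, R) = (R + X)/(-1550 + R)
o(p, P) = -2168 + 1111*P (o(p, P) = (-2168 + 1112*P) - P = -2168 + 1111*P)
(o(2169, -1780) - 3951945)*(W(U, 318) + F) = ((-2168 + 1111*(-1780)) - 3951945)*((318 + 1485)/(-1550 + 318) + 2155126/3) = ((-2168 - 1977580) - 3951945)*(1803/(-1232) + 2155126/3) = (-1979748 - 3951945)*(-1/1232*1803 + 2155126/3) = -5931693*(-1803/1232 + 2155126/3) = -5931693*2655109823/3696 = -5249765450440113/1232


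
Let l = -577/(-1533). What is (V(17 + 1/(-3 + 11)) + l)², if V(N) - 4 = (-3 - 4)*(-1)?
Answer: 304153600/2350089 ≈ 129.42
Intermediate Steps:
V(N) = 11 (V(N) = 4 + (-3 - 4)*(-1) = 4 - 7*(-1) = 4 + 7 = 11)
l = 577/1533 (l = -577*(-1/1533) = 577/1533 ≈ 0.37639)
(V(17 + 1/(-3 + 11)) + l)² = (11 + 577/1533)² = (17440/1533)² = 304153600/2350089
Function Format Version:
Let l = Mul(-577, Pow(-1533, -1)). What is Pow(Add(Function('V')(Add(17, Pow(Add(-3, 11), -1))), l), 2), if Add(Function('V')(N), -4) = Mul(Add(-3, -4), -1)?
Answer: Rational(304153600, 2350089) ≈ 129.42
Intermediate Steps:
Function('V')(N) = 11 (Function('V')(N) = Add(4, Mul(Add(-3, -4), -1)) = Add(4, Mul(-7, -1)) = Add(4, 7) = 11)
l = Rational(577, 1533) (l = Mul(-577, Rational(-1, 1533)) = Rational(577, 1533) ≈ 0.37639)
Pow(Add(Function('V')(Add(17, Pow(Add(-3, 11), -1))), l), 2) = Pow(Add(11, Rational(577, 1533)), 2) = Pow(Rational(17440, 1533), 2) = Rational(304153600, 2350089)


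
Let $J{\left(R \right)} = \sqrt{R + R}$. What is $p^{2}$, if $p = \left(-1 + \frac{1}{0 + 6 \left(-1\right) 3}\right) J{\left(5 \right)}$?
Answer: $\frac{1805}{162} \approx 11.142$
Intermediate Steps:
$J{\left(R \right)} = \sqrt{2} \sqrt{R}$ ($J{\left(R \right)} = \sqrt{2 R} = \sqrt{2} \sqrt{R}$)
$p = - \frac{19 \sqrt{10}}{18}$ ($p = \left(-1 + \frac{1}{0 + 6 \left(-1\right) 3}\right) \sqrt{2} \sqrt{5} = \left(-1 + \frac{1}{0 - 18}\right) \sqrt{10} = \left(-1 + \frac{1}{-18}\right) \sqrt{10} = \left(-1 - \frac{1}{18}\right) \sqrt{10} = - \frac{19 \sqrt{10}}{18} \approx -3.338$)
$p^{2} = \left(- \frac{19 \sqrt{10}}{18}\right)^{2} = \frac{1805}{162}$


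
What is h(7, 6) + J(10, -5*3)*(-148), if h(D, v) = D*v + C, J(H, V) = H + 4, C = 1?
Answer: -2029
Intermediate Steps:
J(H, V) = 4 + H
h(D, v) = 1 + D*v (h(D, v) = D*v + 1 = 1 + D*v)
h(7, 6) + J(10, -5*3)*(-148) = (1 + 7*6) + (4 + 10)*(-148) = (1 + 42) + 14*(-148) = 43 - 2072 = -2029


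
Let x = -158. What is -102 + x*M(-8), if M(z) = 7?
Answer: -1208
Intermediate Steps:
-102 + x*M(-8) = -102 - 158*7 = -102 - 1106 = -1208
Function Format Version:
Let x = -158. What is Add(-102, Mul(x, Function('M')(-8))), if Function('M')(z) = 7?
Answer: -1208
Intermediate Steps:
Add(-102, Mul(x, Function('M')(-8))) = Add(-102, Mul(-158, 7)) = Add(-102, -1106) = -1208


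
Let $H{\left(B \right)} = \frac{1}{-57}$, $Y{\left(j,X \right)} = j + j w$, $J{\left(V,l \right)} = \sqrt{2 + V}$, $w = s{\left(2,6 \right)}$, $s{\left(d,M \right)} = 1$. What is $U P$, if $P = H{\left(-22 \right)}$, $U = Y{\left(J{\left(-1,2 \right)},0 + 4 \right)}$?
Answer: $- \frac{2}{57} \approx -0.035088$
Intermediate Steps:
$w = 1$
$Y{\left(j,X \right)} = 2 j$ ($Y{\left(j,X \right)} = j + j 1 = j + j = 2 j$)
$H{\left(B \right)} = - \frac{1}{57}$
$U = 2$ ($U = 2 \sqrt{2 - 1} = 2 \sqrt{1} = 2 \cdot 1 = 2$)
$P = - \frac{1}{57} \approx -0.017544$
$U P = 2 \left(- \frac{1}{57}\right) = - \frac{2}{57}$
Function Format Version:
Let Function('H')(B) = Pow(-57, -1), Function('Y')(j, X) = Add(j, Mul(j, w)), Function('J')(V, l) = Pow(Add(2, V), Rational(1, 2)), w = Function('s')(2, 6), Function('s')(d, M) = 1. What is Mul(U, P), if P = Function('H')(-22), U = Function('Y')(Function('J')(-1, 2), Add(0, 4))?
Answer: Rational(-2, 57) ≈ -0.035088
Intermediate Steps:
w = 1
Function('Y')(j, X) = Mul(2, j) (Function('Y')(j, X) = Add(j, Mul(j, 1)) = Add(j, j) = Mul(2, j))
Function('H')(B) = Rational(-1, 57)
U = 2 (U = Mul(2, Pow(Add(2, -1), Rational(1, 2))) = Mul(2, Pow(1, Rational(1, 2))) = Mul(2, 1) = 2)
P = Rational(-1, 57) ≈ -0.017544
Mul(U, P) = Mul(2, Rational(-1, 57)) = Rational(-2, 57)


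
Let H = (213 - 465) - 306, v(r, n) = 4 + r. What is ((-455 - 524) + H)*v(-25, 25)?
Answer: 32277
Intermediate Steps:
H = -558 (H = -252 - 306 = -558)
((-455 - 524) + H)*v(-25, 25) = ((-455 - 524) - 558)*(4 - 25) = (-979 - 558)*(-21) = -1537*(-21) = 32277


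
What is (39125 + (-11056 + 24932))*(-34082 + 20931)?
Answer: -697016151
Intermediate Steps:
(39125 + (-11056 + 24932))*(-34082 + 20931) = (39125 + 13876)*(-13151) = 53001*(-13151) = -697016151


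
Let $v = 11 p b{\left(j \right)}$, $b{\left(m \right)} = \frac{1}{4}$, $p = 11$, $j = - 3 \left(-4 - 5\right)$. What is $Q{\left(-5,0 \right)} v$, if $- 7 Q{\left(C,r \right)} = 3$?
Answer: $- \frac{363}{28} \approx -12.964$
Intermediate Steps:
$j = 27$ ($j = \left(-3\right) \left(-9\right) = 27$)
$Q{\left(C,r \right)} = - \frac{3}{7}$ ($Q{\left(C,r \right)} = \left(- \frac{1}{7}\right) 3 = - \frac{3}{7}$)
$b{\left(m \right)} = \frac{1}{4}$
$v = \frac{121}{4}$ ($v = 11 \cdot 11 \cdot \frac{1}{4} = 121 \cdot \frac{1}{4} = \frac{121}{4} \approx 30.25$)
$Q{\left(-5,0 \right)} v = \left(- \frac{3}{7}\right) \frac{121}{4} = - \frac{363}{28}$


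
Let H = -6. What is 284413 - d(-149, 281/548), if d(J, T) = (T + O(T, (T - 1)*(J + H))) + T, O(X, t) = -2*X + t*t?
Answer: 83697643327/300304 ≈ 2.7871e+5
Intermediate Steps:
O(X, t) = t² - 2*X (O(X, t) = -2*X + t² = t² - 2*X)
d(J, T) = (-1 + T)²*(-6 + J)² (d(J, T) = (T + (((T - 1)*(J - 6))² - 2*T)) + T = (T + (((-1 + T)*(-6 + J))² - 2*T)) + T = (T + ((-1 + T)²*(-6 + J)² - 2*T)) + T = (T + (-2*T + (-1 + T)²*(-6 + J)²)) + T = (-T + (-1 + T)²*(-6 + J)²) + T = (-1 + T)²*(-6 + J)²)
284413 - d(-149, 281/548) = 284413 - (6 - 1*(-149) - 1686/548 - 41869/548)² = 284413 - (6 + 149 - 1686/548 - 41869/548)² = 284413 - (6 + 149 - 6*281/548 - 149*281/548)² = 284413 - (6 + 149 - 843/274 - 41869/548)² = 284413 - (41385/548)² = 284413 - 1*1712718225/300304 = 284413 - 1712718225/300304 = 83697643327/300304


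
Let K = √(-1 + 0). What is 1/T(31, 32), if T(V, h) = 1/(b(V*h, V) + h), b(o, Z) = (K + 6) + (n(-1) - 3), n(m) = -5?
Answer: 30 + I ≈ 30.0 + 1.0*I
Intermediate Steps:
K = I (K = √(-1) = I ≈ 1.0*I)
b(o, Z) = -2 + I (b(o, Z) = (I + 6) + (-5 - 3) = (6 + I) - 8 = -2 + I)
T(V, h) = 1/(-2 + I + h) (T(V, h) = 1/((-2 + I) + h) = 1/(-2 + I + h))
1/T(31, 32) = 1/(1/(-2 + I + 32)) = 1/(1/(30 + I)) = 1/((30 - I)/901) = 30 + I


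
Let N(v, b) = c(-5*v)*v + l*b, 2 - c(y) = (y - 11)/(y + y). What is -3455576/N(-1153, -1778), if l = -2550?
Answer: -17277880/22660847 ≈ -0.76245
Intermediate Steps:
c(y) = 2 - (-11 + y)/(2*y) (c(y) = 2 - (y - 11)/(y + y) = 2 - (-11 + y)/(2*y))
N(v, b) = -11/10 - 2550*b + 3*v/2 (N(v, b) = ((11 + 3*(-5*v))/(2*((-5*v))))*v - 2550*b = ((-1/(5*v))*(11 - 15*v)/2)*v - 2550*b = (-(11 - 15*v)/(10*v))*v - 2550*b = (-11/10 + 3*v/2) - 2550*b = -11/10 - 2550*b + 3*v/2)
-3455576/N(-1153, -1778) = -3455576/(-11/10 - 2550*(-1778) + (3/2)*(-1153)) = -3455576/(-11/10 + 4533900 - 3459/2) = -3455576/22660847/5 = -3455576*5/22660847 = -17277880/22660847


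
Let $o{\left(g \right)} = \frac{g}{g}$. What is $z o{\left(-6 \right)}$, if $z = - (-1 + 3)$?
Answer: $-2$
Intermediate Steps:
$o{\left(g \right)} = 1$
$z = -2$ ($z = \left(-1\right) 2 = -2$)
$z o{\left(-6 \right)} = \left(-2\right) 1 = -2$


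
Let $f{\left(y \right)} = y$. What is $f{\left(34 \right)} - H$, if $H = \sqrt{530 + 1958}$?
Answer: $34 - 2 \sqrt{622} \approx -15.88$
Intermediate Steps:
$H = 2 \sqrt{622}$ ($H = \sqrt{2488} = 2 \sqrt{622} \approx 49.88$)
$f{\left(34 \right)} - H = 34 - 2 \sqrt{622}$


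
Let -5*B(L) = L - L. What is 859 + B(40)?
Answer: 859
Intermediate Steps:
B(L) = 0 (B(L) = -(L - L)/5 = -⅕*0 = 0)
859 + B(40) = 859 + 0 = 859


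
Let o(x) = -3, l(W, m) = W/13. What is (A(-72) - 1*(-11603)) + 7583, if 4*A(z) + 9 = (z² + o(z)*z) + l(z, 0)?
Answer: 1067683/52 ≈ 20532.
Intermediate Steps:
l(W, m) = W/13 (l(W, m) = W*(1/13) = W/13)
A(z) = -9/4 - 19*z/26 + z²/4 (A(z) = -9/4 + ((z² - 3*z) + z/13)/4 = -9/4 + (z² - 38*z/13)/4 = -9/4 + (-19*z/26 + z²/4) = -9/4 - 19*z/26 + z²/4)
(A(-72) - 1*(-11603)) + 7583 = ((-9/4 - 19/26*(-72) + (¼)*(-72)²) - 1*(-11603)) + 7583 = ((-9/4 + 684/13 + (¼)*5184) + 11603) + 7583 = ((-9/4 + 684/13 + 1296) + 11603) + 7583 = (70011/52 + 11603) + 7583 = 673367/52 + 7583 = 1067683/52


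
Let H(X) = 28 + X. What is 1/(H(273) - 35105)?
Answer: -1/34804 ≈ -2.8732e-5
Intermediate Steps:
1/(H(273) - 35105) = 1/((28 + 273) - 35105) = 1/(301 - 35105) = 1/(-34804) = -1/34804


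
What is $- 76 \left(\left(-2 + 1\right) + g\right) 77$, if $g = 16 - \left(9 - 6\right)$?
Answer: $-70224$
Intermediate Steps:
$g = 13$ ($g = 16 - 3 = 13$)
$- 76 \left(\left(-2 + 1\right) + g\right) 77 = - 76 \left(\left(-2 + 1\right) + 13\right) 77 = - 76 \left(-1 + 13\right) 77 = \left(-76\right) 12 \cdot 77 = \left(-912\right) 77 = -70224$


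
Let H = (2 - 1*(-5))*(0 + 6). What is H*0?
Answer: 0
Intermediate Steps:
H = 42 (H = (2 + 5)*6 = 7*6 = 42)
H*0 = 42*0 = 0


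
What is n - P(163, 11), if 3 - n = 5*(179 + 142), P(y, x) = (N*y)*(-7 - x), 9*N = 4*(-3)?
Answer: -5514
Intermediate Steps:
N = -4/3 (N = (4*(-3))/9 = (1/9)*(-12) = -4/3 ≈ -1.3333)
P(y, x) = -4*y*(-7 - x)/3 (P(y, x) = (-4*y/3)*(-7 - x) = -4*y*(-7 - x)/3)
n = -1602 (n = 3 - 5*(179 + 142) = 3 - 5*321 = 3 - 1*1605 = 3 - 1605 = -1602)
n - P(163, 11) = -1602 - 4*163*(7 + 11)/3 = -1602 - 4*163*18/3 = -1602 - 1*3912 = -1602 - 3912 = -5514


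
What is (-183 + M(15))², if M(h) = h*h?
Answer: 1764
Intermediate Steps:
M(h) = h²
(-183 + M(15))² = (-183 + 15²)² = (-183 + 225)² = 42² = 1764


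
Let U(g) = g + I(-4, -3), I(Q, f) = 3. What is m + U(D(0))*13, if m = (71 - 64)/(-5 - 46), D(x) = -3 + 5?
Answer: 3308/51 ≈ 64.863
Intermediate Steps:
D(x) = 2
U(g) = 3 + g (U(g) = g + 3 = 3 + g)
m = -7/51 (m = 7/(-51) = 7*(-1/51) = -7/51 ≈ -0.13725)
m + U(D(0))*13 = -7/51 + (3 + 2)*13 = -7/51 + 5*13 = -7/51 + 65 = 3308/51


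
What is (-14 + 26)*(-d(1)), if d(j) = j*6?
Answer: -72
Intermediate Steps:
d(j) = 6*j
(-14 + 26)*(-d(1)) = (-14 + 26)*(-6) = 12*(-1*6) = 12*(-6) = -72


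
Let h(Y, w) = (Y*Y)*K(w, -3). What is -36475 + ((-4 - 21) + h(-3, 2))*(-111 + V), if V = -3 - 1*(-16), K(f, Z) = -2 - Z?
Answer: -34907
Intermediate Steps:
h(Y, w) = Y**2 (h(Y, w) = (Y*Y)*(-2 - 1*(-3)) = Y**2*(-2 + 3) = Y**2*1 = Y**2)
V = 13 (V = -3 + 16 = 13)
-36475 + ((-4 - 21) + h(-3, 2))*(-111 + V) = -36475 + ((-4 - 21) + (-3)**2)*(-111 + 13) = -36475 + (-25 + 9)*(-98) = -36475 - 16*(-98) = -36475 + 1568 = -34907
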